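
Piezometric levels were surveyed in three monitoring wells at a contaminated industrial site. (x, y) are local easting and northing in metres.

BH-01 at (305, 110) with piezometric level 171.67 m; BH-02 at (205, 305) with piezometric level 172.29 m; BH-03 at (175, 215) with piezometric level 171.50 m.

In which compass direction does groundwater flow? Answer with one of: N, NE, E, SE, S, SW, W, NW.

Taking BH-01 as reference: BH-02−BH-01 = (-100, 195, +0.62); BH-03−BH-01 = (-130, 105, -0.17).
Solve a·Δx + b·Δy = Δh: det = (-100)·105 − (-130)·195 = 14850.
∂h/∂x = [(+0.62)·105 − (-0.17)·195] / 14850 = +0.006616
∂h/∂y = [(-100)·(-0.17) − (-130)·(+0.62)] / 14850 = +0.006572
Flow = −∇h = (-0.006616 east, -0.006572 north), which points southwest.

SW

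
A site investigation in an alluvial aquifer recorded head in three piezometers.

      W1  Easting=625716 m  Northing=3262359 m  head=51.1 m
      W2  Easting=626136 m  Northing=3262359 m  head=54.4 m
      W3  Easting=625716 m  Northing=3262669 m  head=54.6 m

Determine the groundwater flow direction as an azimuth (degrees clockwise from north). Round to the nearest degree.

215°

∂h/∂x = (54.4 − 51.1) / (626136 − 625716) = +0.007857
∂h/∂y = (54.6 − 51.1) / (3262669 − 3262359) = +0.01129
Flow direction (−∇h) has components (-0.007857 E, -0.01129 N).
Azimuth = atan2(E, N) = atan2(-0.007857, -0.01129) = 214.8° ≈ 215°.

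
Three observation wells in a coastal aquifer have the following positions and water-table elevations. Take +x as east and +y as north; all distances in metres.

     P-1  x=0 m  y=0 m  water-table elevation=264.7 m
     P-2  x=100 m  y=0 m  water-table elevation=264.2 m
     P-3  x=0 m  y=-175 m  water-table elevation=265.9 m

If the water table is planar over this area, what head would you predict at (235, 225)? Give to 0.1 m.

∂h/∂x = (264.2 − 264.7) / (100 − 0) = -0.005000
∂h/∂y = (265.9 − 264.7) / (-175 − 0) = -0.006857
h(235, 225) = 264.7 + (-0.005000)·(235) + (-0.006857)·(225) = 264.7 -1.175 -1.543 = 261.982 m.

262.0 m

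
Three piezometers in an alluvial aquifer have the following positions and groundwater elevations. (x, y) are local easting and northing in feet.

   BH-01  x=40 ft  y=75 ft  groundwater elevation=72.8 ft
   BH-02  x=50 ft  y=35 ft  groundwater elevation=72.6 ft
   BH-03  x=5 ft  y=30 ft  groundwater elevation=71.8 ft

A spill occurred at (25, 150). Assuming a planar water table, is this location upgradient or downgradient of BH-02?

Taking BH-01 as reference: BH-02−BH-01 = (10, -40, -0.2); BH-03−BH-01 = (-35, -45, -1.0).
Solve a·Δx + b·Δy = Δh: det = 10·(-45) − (-35)·(-40) = -1850.
∂h/∂x = [(-0.2)·(-45) − (-1.0)·(-40)] / -1850 = +0.01676
∂h/∂y = [10·(-1.0) − (-35)·(-0.2)] / -1850 = +0.009189
Head at (25, 150) = 72.8 + (+0.01676)·(-15) + (+0.009189)·(75) = 73.24 ft.
That is higher than the 72.6 ft at BH-02, so the point is upgradient.

upgradient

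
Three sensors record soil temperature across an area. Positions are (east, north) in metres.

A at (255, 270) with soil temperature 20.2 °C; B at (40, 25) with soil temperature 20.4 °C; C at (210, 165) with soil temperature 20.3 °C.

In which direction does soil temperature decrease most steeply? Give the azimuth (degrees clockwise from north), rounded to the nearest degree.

344°

Differences from A: to B (Δx, Δy, Δh) = (-215, -245, +0.2); to C = (-45, -105, +0.1).
Determinant of the coordinate differences = (-215)·(-105) − (-45)·(-245) = 11550.
∂T/∂x = [(+0.2)·(-105) − (+0.1)·(-245)] / 11550 = +0.0003030
∂T/∂y = [(-215)·(+0.1) − (-45)·(+0.2)] / 11550 = -0.001082
Steepest decrease is along −∇f: components (-0.0003030 E, +0.001082 N).
Azimuth = atan2(-0.0003030, +0.001082) = 344.4° ≈ 344°.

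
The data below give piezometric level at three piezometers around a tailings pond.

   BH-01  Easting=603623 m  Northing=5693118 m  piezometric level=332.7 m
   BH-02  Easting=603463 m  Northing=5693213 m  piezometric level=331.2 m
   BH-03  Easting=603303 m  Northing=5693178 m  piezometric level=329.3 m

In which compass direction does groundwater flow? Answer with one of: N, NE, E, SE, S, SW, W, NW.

W

Three-point gradient (reference BH-01): Δ to BH-02 = (-160, 95, -1.5), Δ to BH-03 = (-320, 60, -3.4).
∂h/∂x = +0.01120, ∂h/∂y = +0.003077 (det = 20800).
Flow = −∇h = (-0.01120 east, -0.003077 north), which points west.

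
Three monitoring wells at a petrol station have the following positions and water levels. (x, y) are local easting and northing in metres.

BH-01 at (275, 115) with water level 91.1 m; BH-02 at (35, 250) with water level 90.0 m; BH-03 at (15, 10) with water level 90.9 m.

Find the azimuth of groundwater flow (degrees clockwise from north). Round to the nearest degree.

329°

Differences from BH-01: to BH-02 (Δx, Δy, Δh) = (-240, 135, -1.1); to BH-03 = (-260, -105, -0.2).
Determinant of the coordinate differences = (-240)·(-105) − (-260)·135 = 60300.
∂h/∂x = [(-1.1)·(-105) − (-0.2)·135] / 60300 = +0.002363
∂h/∂y = [(-240)·(-0.2) − (-260)·(-1.1)] / 60300 = -0.003947
Flow direction (−∇h) has components (-0.002363 E, +0.003947 N).
Azimuth = atan2(E, N) = atan2(-0.002363, +0.003947) = 329.1° ≈ 329°.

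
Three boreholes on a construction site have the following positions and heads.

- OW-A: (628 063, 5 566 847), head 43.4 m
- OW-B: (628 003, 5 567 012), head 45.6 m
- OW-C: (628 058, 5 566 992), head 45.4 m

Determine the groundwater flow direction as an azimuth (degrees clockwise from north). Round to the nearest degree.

186°

Taking OW-A as reference: OW-B−OW-A = (-60, 165, +2.2); OW-C−OW-A = (-5, 145, +2.0).
Determinant of the coordinate differences = (-60)·145 − (-5)·165 = -7875.
∂h/∂x = [(+2.2)·145 − (+2.0)·165] / -7875 = +0.001397
∂h/∂y = [(-60)·(+2.0) − (-5)·(+2.2)] / -7875 = +0.01384
Flow direction (−∇h) has components (-0.001397 E, -0.01384 N).
Azimuth = atan2(E, N) = atan2(-0.001397, -0.01384) = 185.8° ≈ 186°.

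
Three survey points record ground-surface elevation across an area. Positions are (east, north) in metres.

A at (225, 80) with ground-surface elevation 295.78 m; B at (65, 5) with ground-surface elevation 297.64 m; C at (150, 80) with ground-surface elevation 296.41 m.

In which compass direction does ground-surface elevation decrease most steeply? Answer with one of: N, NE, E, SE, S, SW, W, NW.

Three-point gradient (reference A): Δ to B = (-160, -75, +1.86), Δ to C = (-75, 0, +0.63).
∂z/∂x = -0.008400, ∂z/∂y = -0.006880 (det = -5625).
Steepest decrease is along −∇f = (+0.008400 E, +0.006880 N) → northeast.

NE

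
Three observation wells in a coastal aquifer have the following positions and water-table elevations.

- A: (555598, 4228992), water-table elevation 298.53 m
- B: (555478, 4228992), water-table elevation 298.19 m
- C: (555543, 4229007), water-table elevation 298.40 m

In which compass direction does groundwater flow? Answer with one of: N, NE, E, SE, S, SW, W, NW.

Differences from A: to B (Δx, Δy, Δh) = (-120, 0, -0.34); to C = (-55, 15, -0.13).
Solve a·Δx + b·Δy = Δh: det = (-120)·15 − (-55)·0 = -1800.
∂h/∂x = [(-0.34)·15 − (-0.13)·0] / -1800 = +0.002833
∂h/∂y = [(-120)·(-0.13) − (-55)·(-0.34)] / -1800 = +0.001722
Flow = −∇h = (-0.002833 east, -0.001722 north), which points southwest.

SW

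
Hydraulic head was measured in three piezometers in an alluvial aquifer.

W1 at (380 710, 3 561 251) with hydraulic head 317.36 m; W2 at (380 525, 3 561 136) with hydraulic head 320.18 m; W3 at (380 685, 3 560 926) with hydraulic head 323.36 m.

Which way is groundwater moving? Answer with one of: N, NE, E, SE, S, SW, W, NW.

Differences from W1: to W2 (Δx, Δy, Δh) = (-185, -115, +2.82); to W3 = (-25, -325, +6.00).
Solve a·Δx + b·Δy = Δh: det = (-185)·(-325) − (-25)·(-115) = 57250.
∂h/∂x = [(+2.82)·(-325) − (+6.00)·(-115)] / 57250 = -0.003956
∂h/∂y = [(-185)·(+6.00) − (-25)·(+2.82)] / 57250 = -0.01816
Flow = −∇h = (+0.003956 east, +0.01816 north), which points north.

N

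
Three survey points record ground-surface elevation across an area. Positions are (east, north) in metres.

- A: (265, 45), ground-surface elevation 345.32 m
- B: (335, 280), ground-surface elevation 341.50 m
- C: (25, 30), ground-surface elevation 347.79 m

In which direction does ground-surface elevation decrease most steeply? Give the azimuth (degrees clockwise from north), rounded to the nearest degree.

035°

Differences from A: to B (Δx, Δy, Δh) = (70, 235, -3.82); to C = (-240, -15, +2.47).
Solve a·Δx + b·Δy = Δz: det = 70·(-15) − (-240)·235 = 55350.
∂z/∂x = [(-3.82)·(-15) − (+2.47)·235] / 55350 = -0.009452
∂z/∂y = [70·(+2.47) − (-240)·(-3.82)] / 55350 = -0.01344
Steepest decrease is along −∇f: components (+0.009452 E, +0.01344 N).
Azimuth = atan2(+0.009452, +0.01344) = 35.1° ≈ 035°.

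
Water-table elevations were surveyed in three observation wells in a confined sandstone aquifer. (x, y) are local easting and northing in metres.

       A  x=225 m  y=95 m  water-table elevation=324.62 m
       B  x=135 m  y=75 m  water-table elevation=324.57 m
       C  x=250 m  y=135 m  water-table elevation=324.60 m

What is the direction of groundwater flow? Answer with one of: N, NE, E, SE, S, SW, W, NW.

Differences from A: to B (Δx, Δy, Δh) = (-90, -20, -0.05); to C = (25, 40, -0.02).
Determinant of the coordinate differences = (-90)·40 − 25·(-20) = -3100.
∂h/∂x = [(-0.05)·40 − (-0.02)·(-20)] / -3100 = +0.0007742
∂h/∂y = [(-90)·(-0.02) − 25·(-0.05)] / -3100 = -0.0009839
Flow = −∇h = (-0.0007742 east, +0.0009839 north), which points northwest.

NW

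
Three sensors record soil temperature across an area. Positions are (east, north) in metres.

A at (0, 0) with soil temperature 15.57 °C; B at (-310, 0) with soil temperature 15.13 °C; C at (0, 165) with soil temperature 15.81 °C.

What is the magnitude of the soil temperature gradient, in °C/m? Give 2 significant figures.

0.0020 °C/m

∂T/∂x = (15.13 − 15.57) / (-310 − 0) = +0.001419
∂T/∂y = (15.81 − 15.57) / (165 − 0) = +0.001455
|∇f| = √(0.001419² + 0.001455²) = 0.002032 °C/m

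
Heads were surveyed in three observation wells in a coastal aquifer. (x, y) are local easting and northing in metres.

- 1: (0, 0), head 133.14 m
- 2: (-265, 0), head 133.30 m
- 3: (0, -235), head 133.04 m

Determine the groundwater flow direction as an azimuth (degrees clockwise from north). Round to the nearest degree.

∂h/∂x = (133.30 − 133.14) / (-265 − 0) = -0.0006038
∂h/∂y = (133.04 − 133.14) / (-235 − 0) = +0.0004255
Flow direction (−∇h) has components (+0.0006038 E, -0.0004255 N).
Azimuth = atan2(E, N) = atan2(+0.0006038, -0.0004255) = 125.2° ≈ 125°.

125°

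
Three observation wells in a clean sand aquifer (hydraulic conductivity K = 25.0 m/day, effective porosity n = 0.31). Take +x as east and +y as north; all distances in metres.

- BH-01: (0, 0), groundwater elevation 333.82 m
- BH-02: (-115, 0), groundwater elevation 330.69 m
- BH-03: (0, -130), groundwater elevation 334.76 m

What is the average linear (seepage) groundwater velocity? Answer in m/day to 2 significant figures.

∂h/∂x = (330.69 − 333.82) / (-115 − 0) = +0.02722
∂h/∂y = (334.76 − 333.82) / (-130 − 0) = -0.007231
|∇h| = √(0.02722² + -0.007231²) = 0.02816
Seepage velocity v = K·i/n = 25.0 × 0.02816 / 0.31 = 2.271 m/day.

2.3 m/day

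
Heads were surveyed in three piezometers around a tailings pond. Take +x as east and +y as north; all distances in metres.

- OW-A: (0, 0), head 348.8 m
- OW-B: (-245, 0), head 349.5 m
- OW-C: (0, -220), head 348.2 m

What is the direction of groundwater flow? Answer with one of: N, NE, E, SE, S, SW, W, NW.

∂h/∂x = (349.5 − 348.8) / (-245 − 0) = -0.002857
∂h/∂y = (348.2 − 348.8) / (-220 − 0) = +0.002727
Flow = −∇h = (+0.002857 east, -0.002727 north), which points southeast.

SE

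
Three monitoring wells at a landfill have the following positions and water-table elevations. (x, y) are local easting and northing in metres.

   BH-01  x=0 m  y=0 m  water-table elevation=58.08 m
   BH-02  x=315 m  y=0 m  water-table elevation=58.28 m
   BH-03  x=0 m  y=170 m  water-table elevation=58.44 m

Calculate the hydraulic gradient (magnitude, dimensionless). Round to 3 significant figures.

∂h/∂x = (58.28 − 58.08) / (315 − 0) = +0.0006349
∂h/∂y = (58.44 − 58.08) / (170 − 0) = +0.002118
|∇h| = √(0.0006349² + 0.002118²) = 0.002211

0.00221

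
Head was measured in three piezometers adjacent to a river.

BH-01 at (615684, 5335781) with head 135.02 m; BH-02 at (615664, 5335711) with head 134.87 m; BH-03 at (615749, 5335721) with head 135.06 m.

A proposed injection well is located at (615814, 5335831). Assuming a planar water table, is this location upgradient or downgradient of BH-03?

upgradient

Differences from BH-01: to BH-02 (Δx, Δy, Δh) = (-20, -70, -0.15); to BH-03 = (65, -60, +0.04).
Determinant of the coordinate differences = (-20)·(-60) − 65·(-70) = 5750.
∂h/∂x = [(-0.15)·(-60) − (+0.04)·(-70)] / 5750 = +0.002052
∂h/∂y = [(-20)·(+0.04) − 65·(-0.15)] / 5750 = +0.001557
Head at (615814, 5335831) = 135.02 + (+0.002052)·(130) + (+0.001557)·(50) = 135.36 m.
That is higher than the 135.06 m at BH-03, so the point is upgradient.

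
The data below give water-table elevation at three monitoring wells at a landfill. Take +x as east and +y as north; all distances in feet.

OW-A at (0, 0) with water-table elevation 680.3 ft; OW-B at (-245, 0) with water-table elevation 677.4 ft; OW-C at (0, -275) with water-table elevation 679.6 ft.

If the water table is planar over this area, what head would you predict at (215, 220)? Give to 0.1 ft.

∂h/∂x = (677.4 − 680.3) / (-245 − 0) = +0.01184
∂h/∂y = (679.6 − 680.3) / (-275 − 0) = +0.002545
h(215, 220) = 680.3 + (+0.01184)·(215) + (+0.002545)·(220) = 680.3 +2.545 +0.560 = 683.405 ft.

683.4 ft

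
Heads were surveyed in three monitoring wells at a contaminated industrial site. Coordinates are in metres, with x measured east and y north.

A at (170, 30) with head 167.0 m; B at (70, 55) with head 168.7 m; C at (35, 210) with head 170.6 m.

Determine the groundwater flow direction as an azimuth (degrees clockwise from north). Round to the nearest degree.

With h = a·x + b·y + c and A as origin, the differences give:
  (-100)·a + 25·b = +1.7
  (-135)·a + 180·b = +3.6
Eliminate b (×180 and ×25, subtract): -14625·a = 216.00 → a = ∂h/∂x = -0.01477
Back-substitute: b = ∂h/∂y = +0.008923.
Flow direction (−∇h) has components (+0.01477 E, -0.008923 N).
Azimuth = atan2(E, N) = atan2(+0.01477, -0.008923) = 121.1° ≈ 121°.

121°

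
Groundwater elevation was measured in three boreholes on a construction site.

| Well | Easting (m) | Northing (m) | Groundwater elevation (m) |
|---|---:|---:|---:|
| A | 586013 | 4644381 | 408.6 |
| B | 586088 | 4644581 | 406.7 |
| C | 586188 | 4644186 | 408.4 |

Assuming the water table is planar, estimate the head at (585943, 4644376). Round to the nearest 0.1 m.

409.2 m

Taking A as reference: B−A = (75, 200, -1.9); C−A = (175, -195, -0.2).
Solve a·Δx + b·Δy = Δh: det = 75·(-195) − 175·200 = -49625.
∂h/∂x = [(-1.9)·(-195) − (-0.2)·200] / -49625 = -0.008272
∂h/∂y = [75·(-0.2) − 175·(-1.9)] / -49625 = -0.006398
h(585943, 4644376) = 408.6 + (-0.008272)·(-70) + (-0.006398)·(-5) = 408.6 +0.579 +0.032 = 409.211 m.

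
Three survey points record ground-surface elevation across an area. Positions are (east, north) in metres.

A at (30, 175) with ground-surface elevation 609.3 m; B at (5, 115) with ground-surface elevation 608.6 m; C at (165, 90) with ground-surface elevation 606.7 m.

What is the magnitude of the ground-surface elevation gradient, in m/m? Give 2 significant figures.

With z = a·x + b·y + c and A as origin, the differences give:
  (-25)·a + (-60)·b = -0.7
  135·a + (-85)·b = -2.6
Eliminate b (×(-85) and ×(-60), subtract): 10225·a = -96.50 → a = ∂z/∂x = -0.009438
Back-substitute: b = ∂z/∂y = +0.01560.
|∇f| = √(-0.009438² + 0.01560²) = 0.01823 m/m

0.018 m/m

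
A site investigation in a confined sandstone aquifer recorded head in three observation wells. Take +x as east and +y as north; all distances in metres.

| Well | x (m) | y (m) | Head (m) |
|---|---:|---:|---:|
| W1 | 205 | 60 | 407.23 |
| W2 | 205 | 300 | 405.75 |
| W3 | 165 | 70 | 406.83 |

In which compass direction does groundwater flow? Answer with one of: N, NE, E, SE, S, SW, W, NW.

NW

Three-point gradient (reference W1): Δ to W2 = (0, 240, -1.48), Δ to W3 = (-40, 10, -0.40).
∂h/∂x = +0.008458, ∂h/∂y = -0.006167 (det = 9600).
Flow = −∇h = (-0.008458 east, +0.006167 north), which points northwest.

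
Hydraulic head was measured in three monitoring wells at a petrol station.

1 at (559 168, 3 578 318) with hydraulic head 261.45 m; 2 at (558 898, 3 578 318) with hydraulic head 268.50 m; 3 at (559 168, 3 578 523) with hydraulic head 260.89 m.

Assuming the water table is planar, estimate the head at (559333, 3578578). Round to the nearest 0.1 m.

256.4 m

∂h/∂x = (268.50 − 261.45) / (558898 − 559168) = -0.02611
∂h/∂y = (260.89 − 261.45) / (3578523 − 3578318) = -0.002732
h(559333, 3578578) = 261.45 + (-0.02611)·(165) + (-0.002732)·(260) = 261.45 -4.308 -0.710 = 256.431 m.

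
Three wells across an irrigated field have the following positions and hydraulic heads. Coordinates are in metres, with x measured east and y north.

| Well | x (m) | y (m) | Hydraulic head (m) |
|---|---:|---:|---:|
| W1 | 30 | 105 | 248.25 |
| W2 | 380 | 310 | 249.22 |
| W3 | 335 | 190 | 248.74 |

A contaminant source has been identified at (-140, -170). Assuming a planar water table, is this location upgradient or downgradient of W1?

downgradient

Three-point gradient (reference W1): Δ to W2 = (350, 205, +0.97), Δ to W3 = (305, 85, +0.49).
∂h/∂x = +0.0005492, ∂h/∂y = +0.003794 (det = -32775).
Head at (-140, -170) = 248.25 + (+0.0005492)·(-170) + (+0.003794)·(-275) = 247.11 m.
That is lower than the 248.25 m at W1, so the point is downgradient.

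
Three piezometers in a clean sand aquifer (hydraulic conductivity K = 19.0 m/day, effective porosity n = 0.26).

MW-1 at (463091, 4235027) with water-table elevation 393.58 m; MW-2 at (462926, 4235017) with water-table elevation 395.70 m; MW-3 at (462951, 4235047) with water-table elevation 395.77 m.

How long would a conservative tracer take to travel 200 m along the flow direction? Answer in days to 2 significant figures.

With h = a·x + b·y + c and MW-1 as origin, the differences give:
  (-165)·a + (-10)·b = +2.12
  (-140)·a + 20·b = +2.19
Eliminate b (×20 and ×(-10), subtract): -4700·a = 64.300 → a = ∂h/∂x = -0.01368
Back-substitute: b = ∂h/∂y = +0.01373.
|∇h| = √(-0.01368² + 0.01373²) = 0.01938
Seepage velocity v = K·i/n = 19.0 × 0.01938 / 0.26 = 1.416 m/day.
t = 200 / 1.416 = 141.2 days.

140 days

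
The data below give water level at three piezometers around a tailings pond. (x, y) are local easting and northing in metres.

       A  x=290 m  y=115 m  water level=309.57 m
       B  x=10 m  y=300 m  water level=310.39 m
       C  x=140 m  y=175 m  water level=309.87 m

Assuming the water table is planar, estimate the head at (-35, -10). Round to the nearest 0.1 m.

309.3 m

Three-point gradient (reference A): Δ to B = (-280, 185, +0.82), Δ to C = (-150, 60, +0.30).
∂h/∂x = -0.0005753, ∂h/∂y = +0.003562 (det = 10950).
h(-35, -10) = 309.57 + (-0.0005753)·(-325) + (+0.003562)·(-125) = 309.57 +0.187 -0.445 = 309.312 m.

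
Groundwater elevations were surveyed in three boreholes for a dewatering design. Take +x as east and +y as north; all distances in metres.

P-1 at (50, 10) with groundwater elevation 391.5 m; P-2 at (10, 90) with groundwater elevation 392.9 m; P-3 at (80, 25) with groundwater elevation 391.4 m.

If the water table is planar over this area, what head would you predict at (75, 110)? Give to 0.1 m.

With h = a·x + b·y + c and P-1 as origin, the differences give:
  (-40)·a + 80·b = +1.4
  30·a + 15·b = -0.1
Eliminate b (×15 and ×80, subtract): -3000·a = 29.00 → a = ∂h/∂x = -0.009667
Back-substitute: b = ∂h/∂y = +0.01267.
h(75, 110) = 391.5 + (-0.009667)·(25) + (+0.01267)·(100) = 391.5 -0.242 +1.267 = 392.525 m.

392.5 m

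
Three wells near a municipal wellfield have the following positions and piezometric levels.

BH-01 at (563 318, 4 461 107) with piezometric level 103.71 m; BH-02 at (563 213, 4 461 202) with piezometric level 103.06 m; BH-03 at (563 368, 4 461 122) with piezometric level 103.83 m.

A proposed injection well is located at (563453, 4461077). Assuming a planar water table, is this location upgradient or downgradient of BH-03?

upgradient

Taking BH-01 as reference: BH-02−BH-01 = (-105, 95, -0.65); BH-03−BH-01 = (50, 15, +0.12).
Solve a·Δx + b·Δy = Δh: det = (-105)·15 − 50·95 = -6325.
∂h/∂x = [(-0.65)·15 − (+0.12)·95] / -6325 = +0.003344
∂h/∂y = [(-105)·(+0.12) − 50·(-0.65)] / -6325 = -0.003146
Head at (563453, 4461077) = 103.71 + (+0.003344)·(135) + (-0.003146)·(-30) = 104.26 m.
That is higher than the 103.83 m at BH-03, so the point is upgradient.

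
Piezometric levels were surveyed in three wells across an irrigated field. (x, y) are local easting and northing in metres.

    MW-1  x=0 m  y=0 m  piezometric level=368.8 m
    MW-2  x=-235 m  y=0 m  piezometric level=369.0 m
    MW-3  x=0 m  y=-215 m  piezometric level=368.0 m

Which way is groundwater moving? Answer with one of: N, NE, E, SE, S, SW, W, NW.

S

∂h/∂x = (369.0 − 368.8) / (-235 − 0) = -0.0008511
∂h/∂y = (368.0 − 368.8) / (-215 − 0) = +0.003721
Flow = −∇h = (+0.0008511 east, -0.003721 north), which points south.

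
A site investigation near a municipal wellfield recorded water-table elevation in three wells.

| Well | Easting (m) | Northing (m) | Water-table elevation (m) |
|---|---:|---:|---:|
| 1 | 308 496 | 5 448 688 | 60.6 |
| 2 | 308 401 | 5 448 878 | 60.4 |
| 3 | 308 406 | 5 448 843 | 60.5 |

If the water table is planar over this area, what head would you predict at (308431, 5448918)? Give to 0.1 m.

Differences from 1: to 2 (Δx, Δy, Δh) = (-95, 190, -0.2); to 3 = (-90, 155, -0.1).
Solve a·Δx + b·Δy = Δh: det = (-95)·155 − (-90)·190 = 2375.
∂h/∂x = [(-0.2)·155 − (-0.1)·190] / 2375 = -0.005053
∂h/∂y = [(-95)·(-0.1) − (-90)·(-0.2)] / 2375 = -0.003579
h(308431, 5448918) = 60.6 + (-0.005053)·(-65) + (-0.003579)·(230) = 60.6 +0.328 -0.823 = 60.105 m.

60.1 m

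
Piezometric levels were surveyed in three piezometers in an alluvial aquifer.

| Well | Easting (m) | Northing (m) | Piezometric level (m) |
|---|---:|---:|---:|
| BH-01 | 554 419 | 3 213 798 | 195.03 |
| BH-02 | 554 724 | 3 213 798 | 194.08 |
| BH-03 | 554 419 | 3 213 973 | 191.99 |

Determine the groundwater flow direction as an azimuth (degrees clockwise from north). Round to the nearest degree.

∂h/∂x = (194.08 − 195.03) / (554724 − 554419) = -0.003115
∂h/∂y = (191.99 − 195.03) / (3213973 − 3213798) = -0.01737
Flow direction (−∇h) has components (+0.003115 E, +0.01737 N).
Azimuth = atan2(E, N) = atan2(+0.003115, +0.01737) = 10.2° ≈ 010°.

010°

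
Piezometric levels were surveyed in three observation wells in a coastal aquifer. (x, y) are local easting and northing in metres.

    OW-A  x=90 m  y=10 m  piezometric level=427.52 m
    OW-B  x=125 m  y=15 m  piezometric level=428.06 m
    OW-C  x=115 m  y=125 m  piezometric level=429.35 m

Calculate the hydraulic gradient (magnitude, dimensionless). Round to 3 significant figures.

0.0188

With h = a·x + b·y + c and OW-A as origin, the differences give:
  35·a + 5·b = +0.54
  25·a + 115·b = +1.83
Eliminate b (×115 and ×5, subtract): 3900·a = 52.950 → a = ∂h/∂x = +0.01358
Back-substitute: b = ∂h/∂y = +0.01296.
|∇h| = √(0.01358² + 0.01296²) = 0.01877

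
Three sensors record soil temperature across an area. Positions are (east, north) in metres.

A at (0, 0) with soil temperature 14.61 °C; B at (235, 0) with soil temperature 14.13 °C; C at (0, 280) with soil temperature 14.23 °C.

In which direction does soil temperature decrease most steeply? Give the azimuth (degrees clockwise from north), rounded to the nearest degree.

∂T/∂x = (14.13 − 14.61) / (235 − 0) = -0.002043
∂T/∂y = (14.23 − 14.61) / (280 − 0) = -0.001357
Steepest decrease is along −∇f: components (+0.002043 E, +0.001357 N).
Azimuth = atan2(+0.002043, +0.001357) = 56.4° ≈ 056°.

056°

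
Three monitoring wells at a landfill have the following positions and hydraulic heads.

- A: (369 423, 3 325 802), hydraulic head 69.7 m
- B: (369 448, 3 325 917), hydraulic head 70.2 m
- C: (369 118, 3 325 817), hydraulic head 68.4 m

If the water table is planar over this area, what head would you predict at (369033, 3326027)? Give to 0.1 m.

Taking A as reference: B−A = (25, 115, +0.5); C−A = (-305, 15, -1.3).
Determinant of the coordinate differences = 25·15 − (-305)·115 = 35450.
∂h/∂x = [(+0.5)·15 − (-1.3)·115] / 35450 = +0.004429
∂h/∂y = [25·(-1.3) − (-305)·(+0.5)] / 35450 = +0.003385
h(369033, 3326027) = 69.7 + (+0.004429)·(-390) + (+0.003385)·(225) = 69.7 -1.727 +0.762 = 68.734 m.

68.7 m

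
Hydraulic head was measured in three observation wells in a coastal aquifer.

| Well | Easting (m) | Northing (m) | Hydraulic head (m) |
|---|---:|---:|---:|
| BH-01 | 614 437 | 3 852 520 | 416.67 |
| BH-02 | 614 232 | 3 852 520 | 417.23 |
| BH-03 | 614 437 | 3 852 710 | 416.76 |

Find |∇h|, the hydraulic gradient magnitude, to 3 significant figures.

0.00277

∂h/∂x = (417.23 − 416.67) / (614232 − 614437) = -0.002732
∂h/∂y = (416.76 − 416.67) / (3852710 − 3852520) = +0.0004737
|∇h| = √(-0.002732² + 0.0004737²) = 0.002773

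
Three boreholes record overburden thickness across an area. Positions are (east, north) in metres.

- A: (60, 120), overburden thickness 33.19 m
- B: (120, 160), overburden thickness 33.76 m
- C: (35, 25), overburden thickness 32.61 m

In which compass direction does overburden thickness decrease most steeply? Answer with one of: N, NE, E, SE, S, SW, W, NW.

Differences from A: to B (Δx, Δy, Δh) = (60, 40, +0.57); to C = (-25, -95, -0.58).
Solve a·Δx + b·Δy = Δd: det = 60·(-95) − (-25)·40 = -4700.
∂d/∂x = [(+0.57)·(-95) − (-0.58)·40] / -4700 = +0.006585
∂d/∂y = [60·(-0.58) − (-25)·(+0.57)] / -4700 = +0.004372
Steepest decrease is along −∇f = (-0.006585 E, -0.004372 N) → southwest.

SW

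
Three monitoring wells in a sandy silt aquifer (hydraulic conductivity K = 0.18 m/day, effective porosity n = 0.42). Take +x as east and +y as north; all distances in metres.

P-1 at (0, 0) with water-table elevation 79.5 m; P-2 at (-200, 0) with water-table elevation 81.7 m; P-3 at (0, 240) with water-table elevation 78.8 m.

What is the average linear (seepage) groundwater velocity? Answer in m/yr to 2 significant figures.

∂h/∂x = (81.7 − 79.5) / (-200 − 0) = -0.01100
∂h/∂y = (78.8 − 79.5) / (240 − 0) = -0.002917
|∇h| = √(-0.01100² + -0.002917²) = 0.01138
Seepage velocity v = K·i/n = 0.18 × 0.01138 / 0.42 = 0.004877 m/day = 1.781 m/yr.

1.8 m/yr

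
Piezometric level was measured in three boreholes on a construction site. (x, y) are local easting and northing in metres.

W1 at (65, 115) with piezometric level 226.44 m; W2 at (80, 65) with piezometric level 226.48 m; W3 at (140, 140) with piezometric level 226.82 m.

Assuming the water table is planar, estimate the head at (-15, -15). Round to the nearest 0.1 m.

226.0 m

With h = a·x + b·y + c and W1 as origin, the differences give:
  15·a + (-50)·b = +0.04
  75·a + 25·b = +0.38
Eliminate b (×25 and ×(-50), subtract): 4125·a = 20.000 → a = ∂h/∂x = +0.004848
Back-substitute: b = ∂h/∂y = +0.0006545.
h(-15, -15) = 226.44 + (+0.004848)·(-80) + (+0.0006545)·(-130) = 226.44 -0.388 -0.085 = 225.967 m.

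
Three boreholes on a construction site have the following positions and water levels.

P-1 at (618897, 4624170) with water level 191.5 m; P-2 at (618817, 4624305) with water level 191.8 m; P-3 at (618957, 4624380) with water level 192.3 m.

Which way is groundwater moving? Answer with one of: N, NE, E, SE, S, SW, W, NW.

With h = a·x + b·y + c and P-1 as origin, the differences give:
  (-80)·a + 135·b = +0.3
  60·a + 210·b = +0.8
Eliminate b (×210 and ×135, subtract): -24900·a = -45.00 → a = ∂h/∂x = +0.001807
Back-substitute: b = ∂h/∂y = +0.003293.
Flow = −∇h = (-0.001807 east, -0.003293 north), which points southwest.

SW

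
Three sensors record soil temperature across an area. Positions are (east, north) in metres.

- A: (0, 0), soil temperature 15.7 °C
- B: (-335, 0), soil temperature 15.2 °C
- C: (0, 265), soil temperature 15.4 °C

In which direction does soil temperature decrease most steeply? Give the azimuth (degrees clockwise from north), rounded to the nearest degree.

∂T/∂x = (15.2 − 15.7) / (-335 − 0) = +0.001493
∂T/∂y = (15.4 − 15.7) / (265 − 0) = -0.001132
Steepest decrease is along −∇f: components (-0.001493 E, +0.001132 N).
Azimuth = atan2(-0.001493, +0.001132) = 307.2° ≈ 307°.

307°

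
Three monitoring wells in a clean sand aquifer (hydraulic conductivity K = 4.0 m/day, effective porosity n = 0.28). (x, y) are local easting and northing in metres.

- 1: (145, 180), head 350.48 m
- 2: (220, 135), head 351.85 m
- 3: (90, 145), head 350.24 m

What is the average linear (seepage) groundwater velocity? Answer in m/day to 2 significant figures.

0.23 m/day

Three-point gradient (reference 1): Δ to 2 = (75, -45, +1.37), Δ to 3 = (-55, -35, -0.24).
∂h/∂x = +0.01152, ∂h/∂y = -0.01125 (det = -5100).
|∇h| = √(0.01152² + -0.01125²) = 0.0161
Seepage velocity v = K·i/n = 4.0 × 0.0161 / 0.28 = 0.23 m/day.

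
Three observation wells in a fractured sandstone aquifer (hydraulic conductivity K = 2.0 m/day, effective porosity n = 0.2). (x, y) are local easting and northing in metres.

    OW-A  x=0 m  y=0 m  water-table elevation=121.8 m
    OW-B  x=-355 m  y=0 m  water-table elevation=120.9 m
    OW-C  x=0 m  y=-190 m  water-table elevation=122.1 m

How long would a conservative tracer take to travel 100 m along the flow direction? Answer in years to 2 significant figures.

9.2 years

∂h/∂x = (120.9 − 121.8) / (-355 − 0) = +0.002535
∂h/∂y = (122.1 − 121.8) / (-190 − 0) = -0.001579
|∇h| = √(0.002535² + -0.001579²) = 0.002987
Seepage velocity v = K·i/n = 2.0 × 0.002987 / 0.2 = 0.02987 m/day.
t = 100 / 0.02987 = 3348 days = 9.17 years.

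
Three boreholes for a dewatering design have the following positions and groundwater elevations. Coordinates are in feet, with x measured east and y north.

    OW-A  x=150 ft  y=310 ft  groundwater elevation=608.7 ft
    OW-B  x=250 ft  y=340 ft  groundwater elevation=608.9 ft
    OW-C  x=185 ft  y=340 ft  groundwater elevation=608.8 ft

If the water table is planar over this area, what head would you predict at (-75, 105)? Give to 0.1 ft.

608.0 ft

Taking OW-A as reference: OW-B−OW-A = (100, 30, +0.2); OW-C−OW-A = (35, 30, +0.1).
Determinant of the coordinate differences = 100·30 − 35·30 = 1950.
∂h/∂x = [(+0.2)·30 − (+0.1)·30] / 1950 = +0.001538
∂h/∂y = [100·(+0.1) − 35·(+0.2)] / 1950 = +0.001538
h(-75, 105) = 608.7 + (+0.001538)·(-225) + (+0.001538)·(-205) = 608.7 -0.346 -0.315 = 608.038 ft.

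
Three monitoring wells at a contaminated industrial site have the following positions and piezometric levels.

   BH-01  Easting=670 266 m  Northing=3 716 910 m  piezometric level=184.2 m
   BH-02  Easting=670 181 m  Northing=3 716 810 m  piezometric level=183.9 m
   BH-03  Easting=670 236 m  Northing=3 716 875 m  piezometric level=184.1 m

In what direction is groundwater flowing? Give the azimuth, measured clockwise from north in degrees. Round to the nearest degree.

135°

Taking BH-01 as reference: BH-02−BH-01 = (-85, -100, -0.3); BH-03−BH-01 = (-30, -35, -0.1).
Determinant of the coordinate differences = (-85)·(-35) − (-30)·(-100) = -25.
∂h/∂x = [(-0.3)·(-35) − (-0.1)·(-100)] / -25 = -0.02000
∂h/∂y = [(-85)·(-0.1) − (-30)·(-0.3)] / -25 = +0.02000
Flow direction (−∇h) has components (+0.02000 E, -0.02000 N).
Azimuth = atan2(E, N) = atan2(+0.02000, -0.02000) = 135.0° ≈ 135°.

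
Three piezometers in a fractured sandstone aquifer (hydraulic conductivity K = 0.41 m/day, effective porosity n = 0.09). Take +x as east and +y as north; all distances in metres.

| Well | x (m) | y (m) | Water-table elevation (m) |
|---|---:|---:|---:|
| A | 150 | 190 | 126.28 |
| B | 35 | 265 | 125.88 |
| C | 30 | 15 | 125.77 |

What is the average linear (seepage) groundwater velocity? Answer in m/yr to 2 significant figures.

6.2 m/yr

Taking A as reference: B−A = (-115, 75, -0.40); C−A = (-120, -175, -0.51).
Solve a·Δx + b·Δy = Δh: det = (-115)·(-175) − (-120)·75 = 29125.
∂h/∂x = [(-0.40)·(-175) − (-0.51)·75] / 29125 = +0.003717
∂h/∂y = [(-115)·(-0.51) − (-120)·(-0.40)] / 29125 = +0.0003657
|∇h| = √(0.003717² + 0.0003657²) = 0.003735
Seepage velocity v = K·i/n = 0.41 × 0.003735 / 0.09 = 0.01701 m/day = 6.213 m/yr.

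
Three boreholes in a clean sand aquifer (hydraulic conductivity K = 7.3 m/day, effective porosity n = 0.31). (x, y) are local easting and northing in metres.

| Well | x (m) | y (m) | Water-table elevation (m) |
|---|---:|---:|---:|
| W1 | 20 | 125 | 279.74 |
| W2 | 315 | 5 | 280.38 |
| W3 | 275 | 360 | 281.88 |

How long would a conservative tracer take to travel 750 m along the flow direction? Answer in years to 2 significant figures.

Taking W1 as reference: W2−W1 = (295, -120, +0.64); W3−W1 = (255, 235, +2.14).
Solve a·Δx + b·Δy = Δh: det = 295·235 − 255·(-120) = 99925.
∂h/∂x = [(+0.64)·235 − (+2.14)·(-120)] / 99925 = +0.004075
∂h/∂y = [295·(+2.14) − 255·(+0.64)] / 99925 = +0.004685
|∇h| = √(0.004075² + 0.004685²) = 0.006209
Seepage velocity v = K·i/n = 7.3 × 0.006209 / 0.31 = 0.1462 m/day.
t = 750 / 0.1462 = 5130 days = 14 years.

14 years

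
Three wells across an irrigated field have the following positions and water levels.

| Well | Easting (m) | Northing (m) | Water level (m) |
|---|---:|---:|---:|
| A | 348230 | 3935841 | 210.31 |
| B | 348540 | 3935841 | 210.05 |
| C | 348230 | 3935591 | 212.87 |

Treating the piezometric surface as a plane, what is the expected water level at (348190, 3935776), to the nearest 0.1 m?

211.0 m

∂h/∂x = (210.05 − 210.31) / (348540 − 348230) = -0.0008387
∂h/∂y = (212.87 − 210.31) / (3935591 − 3935841) = -0.01024
h(348190, 3935776) = 210.31 + (-0.0008387)·(-40) + (-0.01024)·(-65) = 210.31 +0.034 +0.666 = 211.009 m.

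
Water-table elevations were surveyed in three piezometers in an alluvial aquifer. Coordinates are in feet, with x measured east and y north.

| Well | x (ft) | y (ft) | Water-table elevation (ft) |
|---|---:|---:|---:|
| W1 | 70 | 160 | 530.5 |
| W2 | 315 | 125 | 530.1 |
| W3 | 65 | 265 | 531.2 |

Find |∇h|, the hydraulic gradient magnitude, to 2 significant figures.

Differences from W1: to W2 (Δx, Δy, Δh) = (245, -35, -0.4); to W3 = (-5, 105, +0.7).
Determinant of the coordinate differences = 245·105 − (-5)·(-35) = 25550.
∂h/∂x = [(-0.4)·105 − (+0.7)·(-35)] / 25550 = -0.0006849
∂h/∂y = [245·(+0.7) − (-5)·(-0.4)] / 25550 = +0.006634
|∇h| = √(-0.0006849² + 0.006634²) = 0.006669

0.0067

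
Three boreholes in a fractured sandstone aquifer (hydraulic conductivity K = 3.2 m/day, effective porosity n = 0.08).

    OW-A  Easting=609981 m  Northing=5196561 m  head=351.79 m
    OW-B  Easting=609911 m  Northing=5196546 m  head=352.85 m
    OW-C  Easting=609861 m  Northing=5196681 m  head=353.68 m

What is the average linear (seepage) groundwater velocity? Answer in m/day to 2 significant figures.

Taking OW-A as reference: OW-B−OW-A = (-70, -15, +1.06); OW-C−OW-A = (-120, 120, +1.89).
Determinant of the coordinate differences = (-70)·120 − (-120)·(-15) = -10200.
∂h/∂x = [(+1.06)·120 − (+1.89)·(-15)] / -10200 = -0.01525
∂h/∂y = [(-70)·(+1.89) − (-120)·(+1.06)] / -10200 = +0.0005000
|∇h| = √(-0.01525² + 0.0005000²) = 0.01526
Seepage velocity v = K·i/n = 3.2 × 0.01526 / 0.08 = 0.6104 m/day.

0.61 m/day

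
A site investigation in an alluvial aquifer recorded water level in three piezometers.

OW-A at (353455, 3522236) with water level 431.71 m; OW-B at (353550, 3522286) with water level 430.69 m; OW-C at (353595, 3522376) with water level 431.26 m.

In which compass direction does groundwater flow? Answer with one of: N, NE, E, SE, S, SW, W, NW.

Taking OW-A as reference: OW-B−OW-A = (95, 50, -1.02); OW-C−OW-A = (140, 140, -0.45).
Solve a·Δx + b·Δy = Δh: det = 95·140 − 140·50 = 6300.
∂h/∂x = [(-1.02)·140 − (-0.45)·50] / 6300 = -0.01910
∂h/∂y = [95·(-0.45) − 140·(-1.02)] / 6300 = +0.01588
Flow = −∇h = (+0.01910 east, -0.01588 north), which points southeast.

SE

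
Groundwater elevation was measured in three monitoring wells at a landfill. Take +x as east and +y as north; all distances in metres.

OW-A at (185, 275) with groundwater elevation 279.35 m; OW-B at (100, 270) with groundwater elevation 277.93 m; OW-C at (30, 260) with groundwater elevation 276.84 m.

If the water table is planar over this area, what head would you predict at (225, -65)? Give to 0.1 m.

With h = a·x + b·y + c and OW-A as origin, the differences give:
  (-85)·a + (-5)·b = -1.42
  (-155)·a + (-15)·b = -2.51
Eliminate b (×(-15) and ×(-5), subtract): 500·a = 8.750 → a = ∂h/∂x = +0.01750
Back-substitute: b = ∂h/∂y = -0.01350.
h(225, -65) = 279.35 + (+0.01750)·(40) + (-0.01350)·(-340) = 279.35 +0.700 +4.590 = 284.640 m.

284.6 m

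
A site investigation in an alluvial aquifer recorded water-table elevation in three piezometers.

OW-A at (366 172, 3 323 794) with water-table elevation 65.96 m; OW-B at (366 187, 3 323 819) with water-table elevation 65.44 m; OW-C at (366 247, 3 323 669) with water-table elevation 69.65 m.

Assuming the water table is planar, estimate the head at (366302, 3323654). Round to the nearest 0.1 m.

Three-point gradient (reference OW-A): Δ to OW-B = (15, 25, -0.52), Δ to OW-C = (75, -125, +3.69).
∂h/∂x = +0.007267, ∂h/∂y = -0.02516 (det = -3750).
h(366302, 3323654) = 65.96 + (+0.007267)·(130) + (-0.02516)·(-140) = 65.96 +0.945 +3.522 = 70.427 m.

70.4 m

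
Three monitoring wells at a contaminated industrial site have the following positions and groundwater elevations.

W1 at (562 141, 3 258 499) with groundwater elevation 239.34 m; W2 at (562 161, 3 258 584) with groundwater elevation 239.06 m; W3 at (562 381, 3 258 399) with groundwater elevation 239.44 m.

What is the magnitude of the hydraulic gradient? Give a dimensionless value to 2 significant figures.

0.0032

Differences from W1: to W2 (Δx, Δy, Δh) = (20, 85, -0.28); to W3 = (240, -100, +0.10).
Determinant of the coordinate differences = 20·(-100) − 240·85 = -22400.
∂h/∂x = [(-0.28)·(-100) − (+0.10)·85] / -22400 = -0.0008705
∂h/∂y = [20·(+0.10) − 240·(-0.28)] / -22400 = -0.003089
|∇h| = √(-0.0008705² + -0.003089²) = 0.003209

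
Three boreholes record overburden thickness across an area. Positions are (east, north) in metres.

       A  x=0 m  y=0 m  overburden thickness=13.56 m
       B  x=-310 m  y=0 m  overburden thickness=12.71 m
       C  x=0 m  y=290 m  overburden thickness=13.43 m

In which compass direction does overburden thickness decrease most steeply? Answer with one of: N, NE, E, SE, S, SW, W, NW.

∂d/∂x = (12.71 − 13.56) / (-310 − 0) = +0.002742
∂d/∂y = (13.43 − 13.56) / (290 − 0) = -0.0004483
Steepest decrease is along −∇f = (-0.002742 E, +0.0004483 N) → west.

W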